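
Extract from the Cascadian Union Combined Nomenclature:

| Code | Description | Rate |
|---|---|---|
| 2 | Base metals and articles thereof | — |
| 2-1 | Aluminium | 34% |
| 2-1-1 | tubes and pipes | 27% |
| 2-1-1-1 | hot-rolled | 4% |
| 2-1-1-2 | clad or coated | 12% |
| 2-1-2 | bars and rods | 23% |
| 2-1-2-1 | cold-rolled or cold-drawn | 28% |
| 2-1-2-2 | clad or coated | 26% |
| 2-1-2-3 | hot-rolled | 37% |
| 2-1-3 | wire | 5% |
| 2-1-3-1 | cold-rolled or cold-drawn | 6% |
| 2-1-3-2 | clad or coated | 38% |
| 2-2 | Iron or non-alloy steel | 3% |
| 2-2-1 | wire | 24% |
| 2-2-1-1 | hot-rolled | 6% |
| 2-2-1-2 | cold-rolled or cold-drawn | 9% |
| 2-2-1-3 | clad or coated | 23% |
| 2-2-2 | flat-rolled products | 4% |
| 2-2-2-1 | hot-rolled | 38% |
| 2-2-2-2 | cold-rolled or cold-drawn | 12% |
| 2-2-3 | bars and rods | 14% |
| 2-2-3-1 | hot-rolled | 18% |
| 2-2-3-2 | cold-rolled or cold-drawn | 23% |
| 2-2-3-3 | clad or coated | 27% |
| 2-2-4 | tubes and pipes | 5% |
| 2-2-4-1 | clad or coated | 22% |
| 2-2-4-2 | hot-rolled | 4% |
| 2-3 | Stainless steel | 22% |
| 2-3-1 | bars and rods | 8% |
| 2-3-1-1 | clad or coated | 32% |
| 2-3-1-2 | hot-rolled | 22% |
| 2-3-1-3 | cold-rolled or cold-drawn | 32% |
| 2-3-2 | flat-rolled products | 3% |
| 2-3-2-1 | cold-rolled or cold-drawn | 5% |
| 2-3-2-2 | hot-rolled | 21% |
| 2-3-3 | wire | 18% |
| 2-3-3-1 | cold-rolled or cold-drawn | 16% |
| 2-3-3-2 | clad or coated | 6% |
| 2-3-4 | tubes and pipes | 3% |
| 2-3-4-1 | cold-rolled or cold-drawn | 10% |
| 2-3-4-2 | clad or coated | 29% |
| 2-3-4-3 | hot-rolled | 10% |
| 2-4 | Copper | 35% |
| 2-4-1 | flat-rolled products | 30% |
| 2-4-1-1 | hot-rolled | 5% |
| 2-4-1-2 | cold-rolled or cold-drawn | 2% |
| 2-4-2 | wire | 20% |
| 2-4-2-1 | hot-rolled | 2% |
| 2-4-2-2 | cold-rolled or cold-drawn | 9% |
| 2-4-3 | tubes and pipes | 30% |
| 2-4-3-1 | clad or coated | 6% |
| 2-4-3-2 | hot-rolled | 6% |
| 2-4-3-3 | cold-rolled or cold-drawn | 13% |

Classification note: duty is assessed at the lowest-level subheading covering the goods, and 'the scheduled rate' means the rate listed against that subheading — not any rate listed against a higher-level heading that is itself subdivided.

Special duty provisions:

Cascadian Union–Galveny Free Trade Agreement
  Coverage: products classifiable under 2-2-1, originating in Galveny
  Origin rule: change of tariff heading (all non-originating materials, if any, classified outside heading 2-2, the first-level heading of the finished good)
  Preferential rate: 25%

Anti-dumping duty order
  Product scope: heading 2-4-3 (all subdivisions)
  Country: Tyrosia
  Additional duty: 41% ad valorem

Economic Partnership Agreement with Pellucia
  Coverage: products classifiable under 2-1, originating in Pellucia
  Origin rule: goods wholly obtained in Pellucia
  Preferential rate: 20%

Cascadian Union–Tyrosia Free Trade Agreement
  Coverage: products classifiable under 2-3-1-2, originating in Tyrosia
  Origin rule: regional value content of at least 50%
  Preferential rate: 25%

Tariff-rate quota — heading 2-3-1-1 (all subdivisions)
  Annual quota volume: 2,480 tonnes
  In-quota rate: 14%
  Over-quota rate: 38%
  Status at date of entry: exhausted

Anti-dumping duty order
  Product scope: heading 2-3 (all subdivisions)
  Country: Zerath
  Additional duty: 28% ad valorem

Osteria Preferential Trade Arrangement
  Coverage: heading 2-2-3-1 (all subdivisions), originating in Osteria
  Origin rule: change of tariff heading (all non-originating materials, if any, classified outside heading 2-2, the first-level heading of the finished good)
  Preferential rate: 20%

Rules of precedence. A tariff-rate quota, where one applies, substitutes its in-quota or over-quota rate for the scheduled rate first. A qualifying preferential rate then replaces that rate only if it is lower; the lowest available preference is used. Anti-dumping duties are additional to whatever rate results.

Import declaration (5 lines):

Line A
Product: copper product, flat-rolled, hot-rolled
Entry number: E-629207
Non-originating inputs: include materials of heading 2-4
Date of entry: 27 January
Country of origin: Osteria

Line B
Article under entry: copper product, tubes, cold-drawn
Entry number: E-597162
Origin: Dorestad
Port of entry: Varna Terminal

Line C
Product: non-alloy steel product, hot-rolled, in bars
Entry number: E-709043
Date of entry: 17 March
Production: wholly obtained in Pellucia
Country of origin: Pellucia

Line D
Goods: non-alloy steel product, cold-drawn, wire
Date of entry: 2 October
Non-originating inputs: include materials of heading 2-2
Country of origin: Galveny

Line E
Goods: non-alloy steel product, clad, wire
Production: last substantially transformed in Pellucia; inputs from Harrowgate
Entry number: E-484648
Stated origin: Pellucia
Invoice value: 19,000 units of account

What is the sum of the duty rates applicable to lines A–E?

Line A: copper → 2-4; flat-rolled → 2-4-1; hot-rolled → 2-4-1-1. Scheduled 5%. Osteria agreement on 2-2-3-1: 2-4-1-1 not covered. → 5%.
Line B: copper → 2-4; tubes → 2-4-3; cold-drawn → 2-4-3-3. Scheduled 13%. No special measure applies. → 13%.
Line C: non-alloy steel → 2-2; in bars → 2-2-3; hot-rolled → 2-2-3-1. Scheduled 18%. Pellucia agreement on 2-1: 2-2-3-1 not covered. → 18%.
Line D: non-alloy steel → 2-2; wire → 2-2-1; cold-drawn → 2-2-1-2. Scheduled 9%. Galveny agreement on 2-2-1: CTH not met. → 9%.
Line E: non-alloy steel → 2-2; wire → 2-2-1; clad → 2-2-1-3. Scheduled 23%. Pellucia agreement on 2-1: 2-2-1-3 not covered. → 23%.
Sum: 5% + 13% + 18% + 9% + 23% = 68%.

68%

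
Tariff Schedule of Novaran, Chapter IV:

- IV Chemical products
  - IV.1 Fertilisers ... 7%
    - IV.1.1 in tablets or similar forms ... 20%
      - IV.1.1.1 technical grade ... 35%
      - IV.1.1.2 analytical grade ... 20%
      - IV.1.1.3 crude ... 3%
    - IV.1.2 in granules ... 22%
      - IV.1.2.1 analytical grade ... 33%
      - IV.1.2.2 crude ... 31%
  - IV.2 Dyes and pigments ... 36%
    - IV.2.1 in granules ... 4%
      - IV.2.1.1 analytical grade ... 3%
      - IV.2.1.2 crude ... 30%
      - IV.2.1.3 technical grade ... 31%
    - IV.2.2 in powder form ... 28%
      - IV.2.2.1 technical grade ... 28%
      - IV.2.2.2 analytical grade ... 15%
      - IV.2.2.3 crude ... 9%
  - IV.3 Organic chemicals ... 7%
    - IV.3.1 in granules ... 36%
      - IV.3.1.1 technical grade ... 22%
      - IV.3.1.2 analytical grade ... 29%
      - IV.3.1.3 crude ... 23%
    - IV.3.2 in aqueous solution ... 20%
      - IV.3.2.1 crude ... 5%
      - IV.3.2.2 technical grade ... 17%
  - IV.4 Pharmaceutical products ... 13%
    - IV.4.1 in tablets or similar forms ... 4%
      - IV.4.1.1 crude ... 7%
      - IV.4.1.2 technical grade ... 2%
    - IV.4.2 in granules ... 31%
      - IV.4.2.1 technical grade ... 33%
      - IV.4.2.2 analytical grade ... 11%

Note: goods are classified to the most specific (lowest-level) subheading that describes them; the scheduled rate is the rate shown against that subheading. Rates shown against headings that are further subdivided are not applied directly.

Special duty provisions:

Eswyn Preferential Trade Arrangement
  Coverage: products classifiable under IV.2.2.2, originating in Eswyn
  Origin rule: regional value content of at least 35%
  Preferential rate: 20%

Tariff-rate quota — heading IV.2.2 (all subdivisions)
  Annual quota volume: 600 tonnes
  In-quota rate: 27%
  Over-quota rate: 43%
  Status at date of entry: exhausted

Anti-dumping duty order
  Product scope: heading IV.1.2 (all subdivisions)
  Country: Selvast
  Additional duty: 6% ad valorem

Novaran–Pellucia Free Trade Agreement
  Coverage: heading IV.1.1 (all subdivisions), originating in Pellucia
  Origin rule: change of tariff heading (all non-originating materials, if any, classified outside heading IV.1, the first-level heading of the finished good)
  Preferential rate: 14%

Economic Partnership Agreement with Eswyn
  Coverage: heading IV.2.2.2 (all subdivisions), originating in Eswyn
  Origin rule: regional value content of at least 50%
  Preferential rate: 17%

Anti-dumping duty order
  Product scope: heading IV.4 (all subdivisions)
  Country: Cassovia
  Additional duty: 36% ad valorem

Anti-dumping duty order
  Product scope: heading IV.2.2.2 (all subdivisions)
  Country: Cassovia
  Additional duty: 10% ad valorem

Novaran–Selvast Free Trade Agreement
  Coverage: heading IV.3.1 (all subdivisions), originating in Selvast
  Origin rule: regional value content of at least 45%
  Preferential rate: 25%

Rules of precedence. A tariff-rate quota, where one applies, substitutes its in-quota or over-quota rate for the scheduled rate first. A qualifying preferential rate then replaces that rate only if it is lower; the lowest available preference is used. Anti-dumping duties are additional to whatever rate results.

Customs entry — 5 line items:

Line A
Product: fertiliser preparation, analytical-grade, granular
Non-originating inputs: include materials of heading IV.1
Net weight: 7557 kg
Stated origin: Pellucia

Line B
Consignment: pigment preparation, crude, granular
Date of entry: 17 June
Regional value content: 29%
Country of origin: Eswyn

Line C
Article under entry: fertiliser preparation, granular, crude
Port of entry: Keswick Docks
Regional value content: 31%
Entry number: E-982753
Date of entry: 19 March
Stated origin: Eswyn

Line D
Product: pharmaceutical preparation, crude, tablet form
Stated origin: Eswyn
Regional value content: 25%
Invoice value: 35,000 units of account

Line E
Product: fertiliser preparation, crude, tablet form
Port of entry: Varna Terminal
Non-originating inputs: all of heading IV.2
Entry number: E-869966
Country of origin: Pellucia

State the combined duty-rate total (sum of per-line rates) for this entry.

104%

Line A: fertiliser → IV.1; granular → IV.1.2; analytical-grade → IV.1.2.1. Scheduled 33%. Pellucia agreement on IV.1.1: IV.1.2.1 not covered. → 33%.
Line B: pigment → IV.2; granular → IV.2.1; crude → IV.2.1.2. Scheduled 30%. Eswyn agreement on IV.2.2.2: IV.2.1.2 not covered; Eswyn agreement on IV.2.2.2: IV.2.1.2 not covered. → 30%.
Line C: fertiliser → IV.1; granular → IV.1.2; crude → IV.1.2.2. Scheduled 31%. Eswyn agreement on IV.2.2.2: IV.1.2.2 not covered; Eswyn agreement on IV.2.2.2: IV.1.2.2 not covered. → 31%.
Line D: pharmaceutical → IV.4; tablet form → IV.4.1; crude → IV.4.1.1. Scheduled 7%. Eswyn agreement on IV.2.2.2: IV.4.1.1 not covered; Eswyn agreement on IV.2.2.2: IV.4.1.1 not covered. → 7%.
Line E: fertiliser → IV.1; tablet form → IV.1.1; crude → IV.1.1.3. Scheduled 3%. Pellucia agreement on IV.1.1: CTH met → 14% available; preference 14% not lower than 3% → no reduction. → 3%.
Sum: 33% + 30% + 31% + 7% + 3% = 104%.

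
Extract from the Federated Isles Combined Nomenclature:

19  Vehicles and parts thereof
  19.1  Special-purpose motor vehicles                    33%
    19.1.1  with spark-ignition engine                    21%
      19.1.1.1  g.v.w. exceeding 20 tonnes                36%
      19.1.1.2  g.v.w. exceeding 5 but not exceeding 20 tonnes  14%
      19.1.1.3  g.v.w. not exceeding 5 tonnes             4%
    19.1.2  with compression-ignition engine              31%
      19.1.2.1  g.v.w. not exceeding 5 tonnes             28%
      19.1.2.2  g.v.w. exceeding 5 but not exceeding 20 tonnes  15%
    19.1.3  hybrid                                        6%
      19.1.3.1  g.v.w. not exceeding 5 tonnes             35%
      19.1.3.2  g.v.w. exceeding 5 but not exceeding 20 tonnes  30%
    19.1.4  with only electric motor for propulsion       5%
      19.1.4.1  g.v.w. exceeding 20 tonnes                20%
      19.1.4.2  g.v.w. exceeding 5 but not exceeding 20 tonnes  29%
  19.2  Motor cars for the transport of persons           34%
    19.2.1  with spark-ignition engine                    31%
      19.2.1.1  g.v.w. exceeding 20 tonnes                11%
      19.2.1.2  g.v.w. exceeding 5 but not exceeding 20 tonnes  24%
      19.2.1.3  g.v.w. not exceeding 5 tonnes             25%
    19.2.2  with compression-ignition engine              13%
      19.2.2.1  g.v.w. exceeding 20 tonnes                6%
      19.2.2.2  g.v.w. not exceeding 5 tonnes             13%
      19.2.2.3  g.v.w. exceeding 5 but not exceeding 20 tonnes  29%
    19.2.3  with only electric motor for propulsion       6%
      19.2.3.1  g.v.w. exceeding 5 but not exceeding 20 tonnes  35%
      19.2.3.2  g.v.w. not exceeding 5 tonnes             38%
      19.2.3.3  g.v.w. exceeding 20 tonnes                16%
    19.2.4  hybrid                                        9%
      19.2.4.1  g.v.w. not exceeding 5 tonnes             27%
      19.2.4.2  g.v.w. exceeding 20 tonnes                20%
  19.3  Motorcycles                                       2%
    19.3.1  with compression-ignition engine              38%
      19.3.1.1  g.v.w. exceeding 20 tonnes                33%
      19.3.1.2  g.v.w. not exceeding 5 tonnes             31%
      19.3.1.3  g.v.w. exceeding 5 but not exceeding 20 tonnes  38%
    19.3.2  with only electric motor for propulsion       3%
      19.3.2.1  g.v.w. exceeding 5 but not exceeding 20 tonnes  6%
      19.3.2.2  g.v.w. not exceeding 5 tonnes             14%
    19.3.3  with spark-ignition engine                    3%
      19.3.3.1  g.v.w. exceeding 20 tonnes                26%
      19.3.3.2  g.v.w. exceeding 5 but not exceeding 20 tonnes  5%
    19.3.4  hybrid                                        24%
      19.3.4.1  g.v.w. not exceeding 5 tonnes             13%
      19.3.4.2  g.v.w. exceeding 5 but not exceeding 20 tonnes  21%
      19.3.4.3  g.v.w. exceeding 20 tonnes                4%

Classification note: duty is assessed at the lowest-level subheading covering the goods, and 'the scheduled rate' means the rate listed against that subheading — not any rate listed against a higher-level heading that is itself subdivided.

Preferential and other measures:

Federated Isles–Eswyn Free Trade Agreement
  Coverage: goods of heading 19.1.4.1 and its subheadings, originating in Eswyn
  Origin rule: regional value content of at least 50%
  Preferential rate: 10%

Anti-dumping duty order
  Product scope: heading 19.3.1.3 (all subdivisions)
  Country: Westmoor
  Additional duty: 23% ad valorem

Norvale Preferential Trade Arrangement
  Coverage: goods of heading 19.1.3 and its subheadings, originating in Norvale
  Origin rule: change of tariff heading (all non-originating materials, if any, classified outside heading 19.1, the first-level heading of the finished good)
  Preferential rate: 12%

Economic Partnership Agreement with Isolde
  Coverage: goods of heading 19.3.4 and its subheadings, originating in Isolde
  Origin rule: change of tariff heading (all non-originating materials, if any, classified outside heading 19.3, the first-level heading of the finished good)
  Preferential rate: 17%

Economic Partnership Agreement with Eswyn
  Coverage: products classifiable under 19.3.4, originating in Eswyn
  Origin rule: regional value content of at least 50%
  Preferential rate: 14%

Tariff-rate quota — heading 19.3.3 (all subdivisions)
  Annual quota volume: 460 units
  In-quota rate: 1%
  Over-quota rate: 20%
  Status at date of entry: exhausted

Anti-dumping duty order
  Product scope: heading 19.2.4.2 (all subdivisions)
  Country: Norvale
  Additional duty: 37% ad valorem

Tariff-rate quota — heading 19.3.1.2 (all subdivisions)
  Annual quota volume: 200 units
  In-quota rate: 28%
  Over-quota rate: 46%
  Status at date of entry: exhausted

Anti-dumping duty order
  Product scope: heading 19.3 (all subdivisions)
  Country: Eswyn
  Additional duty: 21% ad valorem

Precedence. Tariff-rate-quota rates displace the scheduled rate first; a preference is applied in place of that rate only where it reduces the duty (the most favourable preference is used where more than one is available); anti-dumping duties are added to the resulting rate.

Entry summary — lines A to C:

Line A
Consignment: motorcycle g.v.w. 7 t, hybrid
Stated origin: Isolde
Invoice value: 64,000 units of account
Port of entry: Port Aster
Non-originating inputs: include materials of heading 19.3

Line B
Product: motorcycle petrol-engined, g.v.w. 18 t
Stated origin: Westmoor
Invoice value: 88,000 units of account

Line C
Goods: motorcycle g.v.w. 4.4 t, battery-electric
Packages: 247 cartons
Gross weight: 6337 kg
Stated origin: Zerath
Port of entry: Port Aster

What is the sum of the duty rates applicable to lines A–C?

Line A: motorcycle → 19.3; hybrid → 19.3.4; g.v.w. 7 t → 19.3.4.2. Scheduled 21%. Isolde agreement on 19.3.4: CTH not met. → 21%.
Line B: motorcycle → 19.3; petrol-engined → 19.3.3; g.v.w. 18 t → 19.3.3.2. Scheduled 5%. quota on 19.3.3 exhausted → over-quota 20%. → 20%.
Line C: motorcycle → 19.3; battery-electric → 19.3.2; g.v.w. 4.4 t → 19.3.2.2. Scheduled 14%. No special measure applies. → 14%.
Sum: 21% + 20% + 14% = 55%.

55%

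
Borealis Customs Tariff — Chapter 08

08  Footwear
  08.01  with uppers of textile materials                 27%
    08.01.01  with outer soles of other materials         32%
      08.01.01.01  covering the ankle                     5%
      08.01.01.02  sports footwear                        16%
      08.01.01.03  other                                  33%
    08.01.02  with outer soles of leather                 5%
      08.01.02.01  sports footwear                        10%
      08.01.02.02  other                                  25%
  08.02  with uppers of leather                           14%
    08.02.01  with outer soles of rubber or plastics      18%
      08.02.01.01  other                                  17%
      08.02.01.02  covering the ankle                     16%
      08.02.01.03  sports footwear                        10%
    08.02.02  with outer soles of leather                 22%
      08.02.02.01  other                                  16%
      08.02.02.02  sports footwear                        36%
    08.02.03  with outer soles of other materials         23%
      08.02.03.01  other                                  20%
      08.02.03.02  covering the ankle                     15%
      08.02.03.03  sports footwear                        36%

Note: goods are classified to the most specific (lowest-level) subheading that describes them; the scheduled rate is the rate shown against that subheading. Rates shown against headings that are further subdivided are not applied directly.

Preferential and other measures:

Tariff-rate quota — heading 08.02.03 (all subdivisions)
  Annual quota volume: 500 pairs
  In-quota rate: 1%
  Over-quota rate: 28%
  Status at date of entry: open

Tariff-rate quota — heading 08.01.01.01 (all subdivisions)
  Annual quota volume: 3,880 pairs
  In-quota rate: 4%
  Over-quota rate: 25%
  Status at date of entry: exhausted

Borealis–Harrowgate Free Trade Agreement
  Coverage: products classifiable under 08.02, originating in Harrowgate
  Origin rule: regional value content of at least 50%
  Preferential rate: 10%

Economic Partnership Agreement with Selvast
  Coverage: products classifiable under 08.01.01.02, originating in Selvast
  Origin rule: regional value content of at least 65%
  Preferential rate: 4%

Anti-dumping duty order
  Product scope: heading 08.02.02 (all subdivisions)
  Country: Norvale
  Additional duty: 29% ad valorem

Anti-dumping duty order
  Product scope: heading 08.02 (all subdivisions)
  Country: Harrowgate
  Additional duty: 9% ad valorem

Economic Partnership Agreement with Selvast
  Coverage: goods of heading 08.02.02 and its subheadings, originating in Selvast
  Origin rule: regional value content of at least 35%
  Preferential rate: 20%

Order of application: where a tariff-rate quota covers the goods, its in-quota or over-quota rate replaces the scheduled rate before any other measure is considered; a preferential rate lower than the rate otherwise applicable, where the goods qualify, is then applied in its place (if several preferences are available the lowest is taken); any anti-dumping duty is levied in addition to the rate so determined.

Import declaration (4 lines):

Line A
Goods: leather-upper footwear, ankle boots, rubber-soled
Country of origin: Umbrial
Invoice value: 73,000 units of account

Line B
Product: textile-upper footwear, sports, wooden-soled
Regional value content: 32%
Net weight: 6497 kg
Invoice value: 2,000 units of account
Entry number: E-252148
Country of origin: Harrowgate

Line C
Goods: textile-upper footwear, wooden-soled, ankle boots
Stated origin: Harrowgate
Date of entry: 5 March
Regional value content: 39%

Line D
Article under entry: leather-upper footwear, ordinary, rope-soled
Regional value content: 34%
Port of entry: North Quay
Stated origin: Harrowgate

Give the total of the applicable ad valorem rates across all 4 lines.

Line A: leather-upper → 08.02; rubber-soled → 08.02.01; ankle boots → 08.02.01.02. Scheduled 16%. No special measure applies. → 16%.
Line B: textile-upper → 08.01; wooden-soled → 08.01.01; sports → 08.01.01.02. Scheduled 16%. Harrowgate agreement on 08.02: 08.01.01.02 not covered. → 16%.
Line C: textile-upper → 08.01; wooden-soled → 08.01.01; ankle boots → 08.01.01.01. Scheduled 5%. quota on 08.01.01.01 exhausted → over-quota 25%; Harrowgate agreement on 08.02: 08.01.01.01 not covered. → 25%.
Line D: leather-upper → 08.02; rope-soled → 08.02.03; ordinary → 08.02.03.01. Scheduled 20%. quota on 08.02.03 open → in-quota 1%; Harrowgate agreement on 08.02: RVC < 50%; anti-dumping (Harrowgate, 08.02): +9%; total 1% + 9% = 10%. → 10%.
Sum: 16% + 16% + 25% + 10% = 67%.

67%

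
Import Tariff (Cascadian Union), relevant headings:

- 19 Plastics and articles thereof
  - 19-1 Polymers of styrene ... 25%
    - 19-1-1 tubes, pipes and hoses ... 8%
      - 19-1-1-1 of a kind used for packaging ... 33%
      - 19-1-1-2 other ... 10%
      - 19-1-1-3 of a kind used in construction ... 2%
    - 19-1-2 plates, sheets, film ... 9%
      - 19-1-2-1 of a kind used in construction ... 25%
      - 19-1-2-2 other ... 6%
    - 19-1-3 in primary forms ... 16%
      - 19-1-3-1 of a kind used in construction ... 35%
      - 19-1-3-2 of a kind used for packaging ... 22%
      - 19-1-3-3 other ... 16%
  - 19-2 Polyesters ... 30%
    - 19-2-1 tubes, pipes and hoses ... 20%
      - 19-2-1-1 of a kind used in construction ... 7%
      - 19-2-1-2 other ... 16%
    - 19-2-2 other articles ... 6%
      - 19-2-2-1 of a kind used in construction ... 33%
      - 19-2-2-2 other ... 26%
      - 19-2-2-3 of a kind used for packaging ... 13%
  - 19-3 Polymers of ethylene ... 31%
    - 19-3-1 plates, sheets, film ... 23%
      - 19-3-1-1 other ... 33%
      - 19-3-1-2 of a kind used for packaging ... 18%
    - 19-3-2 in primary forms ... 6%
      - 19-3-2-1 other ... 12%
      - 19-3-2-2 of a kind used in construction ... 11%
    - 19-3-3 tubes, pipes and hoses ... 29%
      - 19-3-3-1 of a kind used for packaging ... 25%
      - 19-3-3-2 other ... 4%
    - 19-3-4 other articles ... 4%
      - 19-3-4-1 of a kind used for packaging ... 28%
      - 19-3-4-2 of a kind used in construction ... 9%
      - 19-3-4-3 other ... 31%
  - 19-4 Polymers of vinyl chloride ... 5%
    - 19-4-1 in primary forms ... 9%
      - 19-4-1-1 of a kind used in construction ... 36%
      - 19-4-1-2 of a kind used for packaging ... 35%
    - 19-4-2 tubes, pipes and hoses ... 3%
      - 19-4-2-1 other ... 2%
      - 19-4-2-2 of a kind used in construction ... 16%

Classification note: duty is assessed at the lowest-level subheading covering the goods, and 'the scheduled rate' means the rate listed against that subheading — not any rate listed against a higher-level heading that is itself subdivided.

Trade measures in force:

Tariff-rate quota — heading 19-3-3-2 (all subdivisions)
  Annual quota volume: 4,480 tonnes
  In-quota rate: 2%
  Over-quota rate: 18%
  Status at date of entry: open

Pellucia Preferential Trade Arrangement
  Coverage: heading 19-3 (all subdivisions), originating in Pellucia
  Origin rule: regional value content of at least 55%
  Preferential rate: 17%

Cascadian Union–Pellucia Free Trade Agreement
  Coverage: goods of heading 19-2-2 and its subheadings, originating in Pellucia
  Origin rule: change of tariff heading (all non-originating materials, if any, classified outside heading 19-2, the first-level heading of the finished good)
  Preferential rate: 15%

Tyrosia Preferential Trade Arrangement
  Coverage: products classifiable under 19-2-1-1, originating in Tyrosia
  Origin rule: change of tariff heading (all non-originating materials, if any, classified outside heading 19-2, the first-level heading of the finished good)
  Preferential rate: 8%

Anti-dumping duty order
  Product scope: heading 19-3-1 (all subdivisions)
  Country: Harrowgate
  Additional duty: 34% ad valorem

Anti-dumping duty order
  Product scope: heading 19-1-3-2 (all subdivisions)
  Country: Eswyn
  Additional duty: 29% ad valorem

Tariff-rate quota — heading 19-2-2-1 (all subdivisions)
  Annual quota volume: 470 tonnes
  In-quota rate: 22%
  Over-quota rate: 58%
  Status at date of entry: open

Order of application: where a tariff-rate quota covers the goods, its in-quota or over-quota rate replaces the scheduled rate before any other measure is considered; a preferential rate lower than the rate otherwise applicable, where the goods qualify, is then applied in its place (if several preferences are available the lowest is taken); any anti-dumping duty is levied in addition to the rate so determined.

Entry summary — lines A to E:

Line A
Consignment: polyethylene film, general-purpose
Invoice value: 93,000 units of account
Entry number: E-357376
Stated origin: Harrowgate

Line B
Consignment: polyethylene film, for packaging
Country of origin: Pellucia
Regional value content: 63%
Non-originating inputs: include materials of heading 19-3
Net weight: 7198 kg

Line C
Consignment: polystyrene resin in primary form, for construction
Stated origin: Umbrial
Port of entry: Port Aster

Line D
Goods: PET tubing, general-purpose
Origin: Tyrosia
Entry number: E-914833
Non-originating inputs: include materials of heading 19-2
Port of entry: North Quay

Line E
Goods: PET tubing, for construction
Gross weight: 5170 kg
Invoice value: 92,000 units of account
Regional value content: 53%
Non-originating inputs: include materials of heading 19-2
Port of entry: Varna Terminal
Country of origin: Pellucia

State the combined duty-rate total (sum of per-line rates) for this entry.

Line A: polyethylene → 19-3; film → 19-3-1; general-purpose → 19-3-1-1. Scheduled 33%. anti-dumping (Harrowgate, 19-3-1): +34%; total 33% + 34% = 67%. → 67%.
Line B: polyethylene → 19-3; film → 19-3-1; for packaging → 19-3-1-2. Scheduled 18%. Pellucia agreement on 19-3: RVC ≥ 55% → 17% available; Pellucia agreement on 19-2-2: 19-3-1-2 not covered; preferential 17%. → 17%.
Line C: polystyrene → 19-1; resin in primary form → 19-1-3; for construction → 19-1-3-1. Scheduled 35%. No special measure applies. → 35%.
Line D: PET → 19-2; tubing → 19-2-1; general-purpose → 19-2-1-2. Scheduled 16%. Tyrosia agreement on 19-2-1-1: 19-2-1-2 not covered. → 16%.
Line E: PET → 19-2; tubing → 19-2-1; for construction → 19-2-1-1. Scheduled 7%. Pellucia agreement on 19-3: 19-2-1-1 not covered; Pellucia agreement on 19-2-2: 19-2-1-1 not covered. → 7%.
Sum: 67% + 17% + 35% + 16% + 7% = 142%.

142%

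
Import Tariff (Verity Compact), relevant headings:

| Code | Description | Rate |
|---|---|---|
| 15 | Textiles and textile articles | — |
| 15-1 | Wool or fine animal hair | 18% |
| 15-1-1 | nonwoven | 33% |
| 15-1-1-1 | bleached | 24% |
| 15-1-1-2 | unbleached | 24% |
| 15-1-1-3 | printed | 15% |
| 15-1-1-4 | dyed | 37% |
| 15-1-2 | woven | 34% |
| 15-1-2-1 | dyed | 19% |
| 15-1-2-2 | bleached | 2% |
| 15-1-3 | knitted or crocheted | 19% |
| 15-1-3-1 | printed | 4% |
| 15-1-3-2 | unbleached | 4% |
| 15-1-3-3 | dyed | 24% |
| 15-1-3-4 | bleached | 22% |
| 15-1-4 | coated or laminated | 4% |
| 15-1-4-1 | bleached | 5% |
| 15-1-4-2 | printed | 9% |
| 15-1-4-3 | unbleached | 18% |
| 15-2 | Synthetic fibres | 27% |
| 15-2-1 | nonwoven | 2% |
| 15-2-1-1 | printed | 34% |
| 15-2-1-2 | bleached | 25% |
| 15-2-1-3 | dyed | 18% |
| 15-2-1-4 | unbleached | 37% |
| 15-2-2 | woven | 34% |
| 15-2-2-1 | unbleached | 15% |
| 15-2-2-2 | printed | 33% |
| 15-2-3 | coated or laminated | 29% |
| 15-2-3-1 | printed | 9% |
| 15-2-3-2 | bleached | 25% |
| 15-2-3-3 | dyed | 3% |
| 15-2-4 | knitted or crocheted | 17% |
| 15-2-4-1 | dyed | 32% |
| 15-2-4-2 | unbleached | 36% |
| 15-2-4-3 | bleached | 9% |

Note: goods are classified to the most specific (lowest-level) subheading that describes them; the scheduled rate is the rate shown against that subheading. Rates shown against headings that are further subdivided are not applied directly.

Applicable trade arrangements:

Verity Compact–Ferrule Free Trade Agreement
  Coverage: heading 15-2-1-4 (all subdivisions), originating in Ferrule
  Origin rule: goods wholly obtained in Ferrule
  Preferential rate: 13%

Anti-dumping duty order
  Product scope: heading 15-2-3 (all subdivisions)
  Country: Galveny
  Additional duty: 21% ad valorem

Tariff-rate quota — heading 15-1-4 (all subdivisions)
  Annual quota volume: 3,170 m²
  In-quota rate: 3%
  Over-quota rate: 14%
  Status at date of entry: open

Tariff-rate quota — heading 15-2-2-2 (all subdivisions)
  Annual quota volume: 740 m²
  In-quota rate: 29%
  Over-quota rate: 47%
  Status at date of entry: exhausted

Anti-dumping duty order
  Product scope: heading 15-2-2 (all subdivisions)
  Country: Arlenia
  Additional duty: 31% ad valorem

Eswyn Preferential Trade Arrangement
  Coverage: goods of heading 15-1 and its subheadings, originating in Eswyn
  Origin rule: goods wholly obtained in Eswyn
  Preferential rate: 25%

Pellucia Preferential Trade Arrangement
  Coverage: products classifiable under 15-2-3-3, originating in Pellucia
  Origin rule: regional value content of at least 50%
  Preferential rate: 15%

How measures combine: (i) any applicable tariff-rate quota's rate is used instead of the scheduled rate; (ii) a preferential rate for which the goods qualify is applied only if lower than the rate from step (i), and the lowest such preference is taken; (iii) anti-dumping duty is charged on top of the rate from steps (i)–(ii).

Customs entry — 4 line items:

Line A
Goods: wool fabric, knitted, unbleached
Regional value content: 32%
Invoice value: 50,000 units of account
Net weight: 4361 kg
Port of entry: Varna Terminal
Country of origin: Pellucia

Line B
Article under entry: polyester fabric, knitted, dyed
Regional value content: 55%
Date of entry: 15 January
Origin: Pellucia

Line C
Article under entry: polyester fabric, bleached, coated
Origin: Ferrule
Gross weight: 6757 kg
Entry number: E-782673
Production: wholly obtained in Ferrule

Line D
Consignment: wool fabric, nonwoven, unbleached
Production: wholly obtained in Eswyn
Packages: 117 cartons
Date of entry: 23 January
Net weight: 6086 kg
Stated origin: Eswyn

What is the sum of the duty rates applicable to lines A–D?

Line A: wool → 15-1; knitted → 15-1-3; unbleached → 15-1-3-2. Scheduled 4%. Pellucia agreement on 15-2-3-3: 15-1-3-2 not covered. → 4%.
Line B: polyester → 15-2; knitted → 15-2-4; dyed → 15-2-4-1. Scheduled 32%. Pellucia agreement on 15-2-3-3: 15-2-4-1 not covered. → 32%.
Line C: polyester → 15-2; coated → 15-2-3; bleached → 15-2-3-2. Scheduled 25%. Ferrule agreement on 15-2-1-4: 15-2-3-2 not covered. → 25%.
Line D: wool → 15-1; nonwoven → 15-1-1; unbleached → 15-1-1-2. Scheduled 24%. Eswyn agreement on 15-1: wholly obtained → 25% available; preference 25% not lower than 24% → no reduction. → 24%.
Sum: 4% + 32% + 25% + 24% = 85%.

85%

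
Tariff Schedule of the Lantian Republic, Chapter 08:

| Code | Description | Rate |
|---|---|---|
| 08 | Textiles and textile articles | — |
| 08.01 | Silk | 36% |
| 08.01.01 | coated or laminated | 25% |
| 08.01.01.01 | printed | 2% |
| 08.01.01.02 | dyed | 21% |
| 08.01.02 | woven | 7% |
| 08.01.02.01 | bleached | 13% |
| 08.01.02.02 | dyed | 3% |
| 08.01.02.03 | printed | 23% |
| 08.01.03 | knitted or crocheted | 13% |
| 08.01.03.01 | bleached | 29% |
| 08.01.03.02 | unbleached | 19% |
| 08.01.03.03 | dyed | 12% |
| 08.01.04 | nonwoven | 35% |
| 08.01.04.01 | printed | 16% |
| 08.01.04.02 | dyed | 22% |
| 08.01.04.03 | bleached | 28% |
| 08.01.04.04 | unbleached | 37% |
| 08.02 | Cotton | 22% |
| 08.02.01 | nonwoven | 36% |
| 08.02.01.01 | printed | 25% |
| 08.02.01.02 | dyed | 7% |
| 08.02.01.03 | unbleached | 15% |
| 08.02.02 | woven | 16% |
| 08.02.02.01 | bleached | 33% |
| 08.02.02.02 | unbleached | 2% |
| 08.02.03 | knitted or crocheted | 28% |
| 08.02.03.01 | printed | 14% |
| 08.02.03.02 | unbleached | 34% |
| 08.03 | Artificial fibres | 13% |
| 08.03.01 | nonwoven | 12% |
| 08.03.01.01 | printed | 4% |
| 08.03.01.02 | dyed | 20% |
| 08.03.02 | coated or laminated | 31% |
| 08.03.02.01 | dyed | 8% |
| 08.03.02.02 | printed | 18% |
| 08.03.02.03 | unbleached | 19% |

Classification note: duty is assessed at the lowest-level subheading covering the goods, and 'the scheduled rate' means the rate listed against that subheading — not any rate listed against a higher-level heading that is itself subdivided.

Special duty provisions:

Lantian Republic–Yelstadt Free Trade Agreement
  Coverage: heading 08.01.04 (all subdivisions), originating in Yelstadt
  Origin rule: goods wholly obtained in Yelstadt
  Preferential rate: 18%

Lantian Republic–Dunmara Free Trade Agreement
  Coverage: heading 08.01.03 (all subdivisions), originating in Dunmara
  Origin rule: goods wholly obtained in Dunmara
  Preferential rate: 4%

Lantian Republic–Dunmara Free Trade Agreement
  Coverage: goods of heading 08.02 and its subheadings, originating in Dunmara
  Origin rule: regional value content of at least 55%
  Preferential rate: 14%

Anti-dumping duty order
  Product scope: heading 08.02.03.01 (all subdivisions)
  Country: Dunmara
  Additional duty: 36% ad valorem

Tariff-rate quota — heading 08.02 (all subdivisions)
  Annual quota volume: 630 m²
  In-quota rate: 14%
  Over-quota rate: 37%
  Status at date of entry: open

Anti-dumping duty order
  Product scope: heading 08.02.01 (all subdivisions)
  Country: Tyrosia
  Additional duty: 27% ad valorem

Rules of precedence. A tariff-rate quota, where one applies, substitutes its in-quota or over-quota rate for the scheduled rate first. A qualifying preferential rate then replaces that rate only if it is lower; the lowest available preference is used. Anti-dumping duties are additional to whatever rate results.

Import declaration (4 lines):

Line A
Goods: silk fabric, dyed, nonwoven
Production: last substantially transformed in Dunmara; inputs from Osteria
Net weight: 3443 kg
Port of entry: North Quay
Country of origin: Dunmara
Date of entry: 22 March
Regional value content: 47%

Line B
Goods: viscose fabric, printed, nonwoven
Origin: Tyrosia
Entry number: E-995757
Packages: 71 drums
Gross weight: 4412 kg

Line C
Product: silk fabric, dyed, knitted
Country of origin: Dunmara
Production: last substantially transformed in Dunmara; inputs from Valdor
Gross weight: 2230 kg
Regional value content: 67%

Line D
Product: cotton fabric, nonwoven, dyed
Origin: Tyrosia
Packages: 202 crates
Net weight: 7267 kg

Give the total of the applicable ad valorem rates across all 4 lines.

Line A: silk → 08.01; nonwoven → 08.01.04; dyed → 08.01.04.02. Scheduled 22%. Dunmara agreement on 08.01.03: 08.01.04.02 not covered; Dunmara agreement on 08.02: 08.01.04.02 not covered. → 22%.
Line B: viscose → 08.03; nonwoven → 08.03.01; printed → 08.03.01.01. Scheduled 4%. No special measure applies. → 4%.
Line C: silk → 08.01; knitted → 08.01.03; dyed → 08.01.03.03. Scheduled 12%. Dunmara agreement on 08.01.03: not wholly obtained; Dunmara agreement on 08.02: 08.01.03.03 not covered. → 12%.
Line D: cotton → 08.02; nonwoven → 08.02.01; dyed → 08.02.01.02. Scheduled 7%. quota on 08.02 open → in-quota 14%; anti-dumping (Tyrosia, 08.02.01): +27%; total 14% + 27% = 41%. → 41%.
Sum: 22% + 4% + 12% + 41% = 79%.

79%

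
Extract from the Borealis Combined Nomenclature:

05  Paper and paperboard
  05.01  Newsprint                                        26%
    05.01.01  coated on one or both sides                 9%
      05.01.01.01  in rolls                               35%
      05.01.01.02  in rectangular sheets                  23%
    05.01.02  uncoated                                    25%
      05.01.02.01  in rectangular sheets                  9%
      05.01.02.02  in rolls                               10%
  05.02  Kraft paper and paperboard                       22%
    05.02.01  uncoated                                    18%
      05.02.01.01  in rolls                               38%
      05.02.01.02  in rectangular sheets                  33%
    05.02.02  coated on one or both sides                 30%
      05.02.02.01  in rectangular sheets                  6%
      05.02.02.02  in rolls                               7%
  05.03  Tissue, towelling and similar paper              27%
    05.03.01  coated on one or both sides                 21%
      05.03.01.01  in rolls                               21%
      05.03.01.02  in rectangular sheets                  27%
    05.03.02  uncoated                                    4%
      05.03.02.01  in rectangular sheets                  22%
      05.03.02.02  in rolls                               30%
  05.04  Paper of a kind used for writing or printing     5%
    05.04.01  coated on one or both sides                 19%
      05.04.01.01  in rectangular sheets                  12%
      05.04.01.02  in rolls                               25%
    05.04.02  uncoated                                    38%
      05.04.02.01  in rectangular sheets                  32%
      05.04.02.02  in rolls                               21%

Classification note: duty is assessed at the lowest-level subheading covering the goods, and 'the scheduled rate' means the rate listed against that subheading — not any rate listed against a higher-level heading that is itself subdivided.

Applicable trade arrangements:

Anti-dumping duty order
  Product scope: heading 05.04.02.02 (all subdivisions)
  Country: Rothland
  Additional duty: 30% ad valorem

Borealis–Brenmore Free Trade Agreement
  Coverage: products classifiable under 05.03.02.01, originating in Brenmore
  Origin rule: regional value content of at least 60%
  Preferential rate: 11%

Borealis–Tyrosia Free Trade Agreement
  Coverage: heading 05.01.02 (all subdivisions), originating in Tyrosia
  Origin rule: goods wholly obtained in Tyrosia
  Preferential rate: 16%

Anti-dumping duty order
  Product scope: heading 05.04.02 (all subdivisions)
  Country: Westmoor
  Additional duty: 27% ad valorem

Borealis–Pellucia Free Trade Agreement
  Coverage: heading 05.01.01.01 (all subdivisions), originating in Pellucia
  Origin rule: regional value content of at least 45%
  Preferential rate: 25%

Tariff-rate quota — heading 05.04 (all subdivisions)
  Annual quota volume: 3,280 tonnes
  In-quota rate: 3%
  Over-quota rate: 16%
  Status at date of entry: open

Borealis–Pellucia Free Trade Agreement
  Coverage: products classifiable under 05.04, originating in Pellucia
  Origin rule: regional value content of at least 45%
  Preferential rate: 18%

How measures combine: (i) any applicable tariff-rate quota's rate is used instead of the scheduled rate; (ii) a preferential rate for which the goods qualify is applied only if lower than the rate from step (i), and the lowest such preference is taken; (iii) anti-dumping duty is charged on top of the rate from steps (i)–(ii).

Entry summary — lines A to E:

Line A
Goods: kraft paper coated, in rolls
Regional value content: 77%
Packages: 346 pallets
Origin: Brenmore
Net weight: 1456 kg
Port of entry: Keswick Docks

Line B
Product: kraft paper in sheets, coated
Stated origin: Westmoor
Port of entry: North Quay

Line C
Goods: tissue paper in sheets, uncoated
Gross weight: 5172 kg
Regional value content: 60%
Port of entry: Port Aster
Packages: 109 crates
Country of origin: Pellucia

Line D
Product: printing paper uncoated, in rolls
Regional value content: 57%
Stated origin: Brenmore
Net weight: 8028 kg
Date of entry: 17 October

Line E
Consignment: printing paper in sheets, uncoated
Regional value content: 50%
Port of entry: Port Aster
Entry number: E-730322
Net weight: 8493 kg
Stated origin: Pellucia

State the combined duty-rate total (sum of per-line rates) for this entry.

41%

Line A: kraft paper → 05.02; coated → 05.02.02; in rolls → 05.02.02.02. Scheduled 7%. Brenmore agreement on 05.03.02.01: 05.02.02.02 not covered. → 7%.
Line B: kraft paper → 05.02; coated → 05.02.02; in sheets → 05.02.02.01. Scheduled 6%. No special measure applies. → 6%.
Line C: tissue paper → 05.03; uncoated → 05.03.02; in sheets → 05.03.02.01. Scheduled 22%. Pellucia agreement on 05.01.01.01: 05.03.02.01 not covered; Pellucia agreement on 05.04: 05.03.02.01 not covered. → 22%.
Line D: printing paper → 05.04; uncoated → 05.04.02; in rolls → 05.04.02.02. Scheduled 21%. quota on 05.04 open → in-quota 3%; Brenmore agreement on 05.03.02.01: 05.04.02.02 not covered. → 3%.
Line E: printing paper → 05.04; uncoated → 05.04.02; in sheets → 05.04.02.01. Scheduled 32%. quota on 05.04 open → in-quota 3%; Pellucia agreement on 05.01.01.01: 05.04.02.01 not covered; Pellucia agreement on 05.04: RVC ≥ 45% → 18% available; preference 18% not lower than 3% → no reduction. → 3%.
Sum: 7% + 6% + 22% + 3% + 3% = 41%.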